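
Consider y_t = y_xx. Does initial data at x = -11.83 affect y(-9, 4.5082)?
Yes, for any finite x. The heat equation has infinite propagation speed, so all initial data affects all points at any t > 0.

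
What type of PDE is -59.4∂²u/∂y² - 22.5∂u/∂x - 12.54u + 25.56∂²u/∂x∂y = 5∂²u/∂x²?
Rewriting in standard form: -5∂²u/∂x² + 25.56∂²u/∂x∂y - 59.4∂²u/∂y² - 22.5∂u/∂x - 12.54u = 0. With A = -5, B = 25.56, C = -59.4, the discriminant is -534.6864. This is an elliptic PDE.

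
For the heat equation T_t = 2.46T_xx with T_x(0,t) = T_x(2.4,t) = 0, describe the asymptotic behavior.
T → constant (steady state). Heat is conserved (no flux at boundaries); solution approaches the spatial average.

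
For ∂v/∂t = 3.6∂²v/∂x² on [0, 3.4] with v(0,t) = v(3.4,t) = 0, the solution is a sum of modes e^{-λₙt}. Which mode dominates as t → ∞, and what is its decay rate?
Eigenvalues: λₙ = 3.6n²π²/3.4².
First three modes:
  n=1: λ₁ = 3.6π²/3.4² ≈ 3.074
  n=2: λ₂ = 14.4π²/3.4² ≈ 12.294 (4× faster decay)
  n=3: λ₃ = 32.4π²/3.4² ≈ 27.662 (9× faster decay)
As t → ∞, higher modes decay exponentially faster. The n=1 mode dominates: v ~ c₁ sin(πx/3.4) e^{-λ₁t}.
Decay rate: λ₁ = 3.6π²/3.4² ≈ 3.074.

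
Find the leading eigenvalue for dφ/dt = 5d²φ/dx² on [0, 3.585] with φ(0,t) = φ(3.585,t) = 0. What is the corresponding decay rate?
Eigenvalues: λₙ = 5n²π²/3.585².
First three modes:
  n=1: λ₁ = 5π²/3.585² ≈ 3.84
  n=2: λ₂ = 20π²/3.585² ≈ 15.359 (4× faster decay)
  n=3: λ₃ = 45π²/3.585² ≈ 34.557 (9× faster decay)
As t → ∞, higher modes decay exponentially faster. The n=1 mode dominates: φ ~ c₁ sin(πx/3.585) e^{-λ₁t}.
Decay rate: λ₁ = 5π²/3.585² ≈ 3.84.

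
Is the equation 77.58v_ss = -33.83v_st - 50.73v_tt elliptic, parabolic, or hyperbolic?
Rewriting in standard form: 77.58v_ss + 33.83v_st + 50.73v_tt = 0. Computing B² - 4AC with A = 77.58, B = 33.83, C = 50.73: discriminant = -14598.0647 (negative). Answer: elliptic.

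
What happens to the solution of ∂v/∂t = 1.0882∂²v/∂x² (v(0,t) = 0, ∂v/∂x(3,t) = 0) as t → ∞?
v → 0. Heat escapes through the Dirichlet boundary.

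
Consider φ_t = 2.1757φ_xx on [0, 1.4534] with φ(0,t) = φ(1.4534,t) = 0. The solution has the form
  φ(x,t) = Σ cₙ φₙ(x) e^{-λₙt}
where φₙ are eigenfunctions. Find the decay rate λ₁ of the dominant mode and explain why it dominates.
Eigenvalues: λₙ = 2.1757n²π²/1.4534².
First three modes:
  n=1: λ₁ = 2.1757π²/1.4534² ≈ 10.165
  n=2: λ₂ = 8.7028π²/1.4534² ≈ 40.662 (4× faster decay)
  n=3: λ₃ = 19.5813π²/1.4534² ≈ 91.489 (9× faster decay)
As t → ∞, higher modes decay exponentially faster. The n=1 mode dominates: φ ~ c₁ sin(πx/1.4534) e^{-λ₁t}.
Decay rate: λ₁ = 2.1757π²/1.4534² ≈ 10.165.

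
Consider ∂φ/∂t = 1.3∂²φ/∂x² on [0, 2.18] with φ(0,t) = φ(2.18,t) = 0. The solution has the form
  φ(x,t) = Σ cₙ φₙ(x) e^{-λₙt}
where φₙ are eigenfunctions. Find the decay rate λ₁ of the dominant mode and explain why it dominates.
Eigenvalues: λₙ = 1.3n²π²/2.18².
First three modes:
  n=1: λ₁ = 1.3π²/2.18² ≈ 2.7
  n=2: λ₂ = 5.2π²/2.18² ≈ 10.799 (4× faster decay)
  n=3: λ₃ = 11.7π²/2.18² ≈ 24.298 (9× faster decay)
As t → ∞, higher modes decay exponentially faster. The n=1 mode dominates: φ ~ c₁ sin(πx/2.18) e^{-λ₁t}.
Decay rate: λ₁ = 1.3π²/2.18² ≈ 2.7.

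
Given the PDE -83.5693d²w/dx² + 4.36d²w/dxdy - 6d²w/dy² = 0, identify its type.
The second-order coefficients are A = -83.5693, B = 4.36, C = -6. Since B² - 4AC = -1986.6536 < 0, this is an elliptic PDE.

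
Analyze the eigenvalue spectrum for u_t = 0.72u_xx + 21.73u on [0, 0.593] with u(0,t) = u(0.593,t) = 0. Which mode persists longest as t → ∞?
Eigenvalues: λₙ = 0.72n²π²/0.593² - 21.73.
First three modes:
  n=1: λ₁ = 0.72π²/0.593² - 21.73 ≈ -1.522
  n=2: λ₂ = 2.88π²/0.593² - 21.73 ≈ 59.102
  n=3: λ₃ = 6.48π²/0.593² - 21.73 ≈ 160.142
Since 0.72π²/0.593² ≈ 20.208 < 21.73, λ₁ < 0.
The n=1 mode grows fastest (−λₙ is largest for n=1) → dominates.
Asymptotic: u ~ c₁ sin(πx/0.593) e^{1.522t} (exponential growth at rate −λ₁ ≈ 1.522).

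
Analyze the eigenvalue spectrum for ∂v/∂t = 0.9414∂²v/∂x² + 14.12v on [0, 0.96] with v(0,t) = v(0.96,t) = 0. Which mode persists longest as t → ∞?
Eigenvalues: λₙ = 0.9414n²π²/0.96² - 14.12.
First three modes:
  n=1: λ₁ = 0.9414π²/0.96² - 14.12 ≈ -4.038
  n=2: λ₂ = 3.7656π²/0.96² - 14.12 ≈ 26.207
  n=3: λ₃ = 8.4726π²/0.96² - 14.12 ≈ 76.615
Since 0.9414π²/0.96² ≈ 10.082 < 14.12, λ₁ < 0.
The n=1 mode grows fastest (−λₙ is largest for n=1) → dominates.
Asymptotic: v ~ c₁ sin(πx/0.96) e^{4.038t} (exponential growth at rate −λ₁ ≈ 4.038).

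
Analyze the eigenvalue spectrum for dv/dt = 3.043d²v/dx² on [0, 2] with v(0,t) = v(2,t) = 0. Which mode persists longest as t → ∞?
Eigenvalues: λₙ = 3.043n²π²/2².
First three modes:
  n=1: λ₁ = 3.043π²/2² ≈ 7.508
  n=2: λ₂ = 12.172π²/2² ≈ 30.033 (4× faster decay)
  n=3: λ₃ = 27.387π²/2² ≈ 67.575 (9× faster decay)
As t → ∞, higher modes decay exponentially faster. The n=1 mode dominates: v ~ c₁ sin(πx/2) e^{-λ₁t}.
Decay rate: λ₁ = 3.043π²/2² ≈ 7.508.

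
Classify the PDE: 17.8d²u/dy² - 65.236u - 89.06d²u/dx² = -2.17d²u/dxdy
Rewriting in standard form: -89.06d²u/dx² + 2.17d²u/dxdy + 17.8d²u/dy² - 65.236u = 0. A = -89.06, B = 2.17, C = 17.8. Discriminant B² - 4AC = 6345.7809. Since 6345.7809 > 0, hyperbolic.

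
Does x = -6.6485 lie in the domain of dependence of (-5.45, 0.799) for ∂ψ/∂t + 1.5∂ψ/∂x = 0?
Yes. The characteristic through (-5.45, 0.799) passes through x = -6.6485.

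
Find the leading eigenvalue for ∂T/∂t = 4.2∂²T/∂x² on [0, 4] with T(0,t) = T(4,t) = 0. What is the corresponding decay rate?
Eigenvalues: λₙ = 4.2n²π²/4².
First three modes:
  n=1: λ₁ = 4.2π²/4² ≈ 2.591
  n=2: λ₂ = 16.8π²/4² ≈ 10.363 (4× faster decay)
  n=3: λ₃ = 37.8π²/4² ≈ 23.317 (9× faster decay)
As t → ∞, higher modes decay exponentially faster. The n=1 mode dominates: T ~ c₁ sin(πx/4) e^{-λ₁t}.
Decay rate: λ₁ = 4.2π²/4² ≈ 2.591.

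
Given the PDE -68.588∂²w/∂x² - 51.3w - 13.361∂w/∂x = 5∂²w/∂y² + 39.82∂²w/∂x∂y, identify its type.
Rewriting in standard form: -68.588∂²w/∂x² - 39.82∂²w/∂x∂y - 5∂²w/∂y² - 13.361∂w/∂x - 51.3w = 0. The second-order coefficients are A = -68.588, B = -39.82, C = -5. Since B² - 4AC = 213.8724 > 0, this is a hyperbolic PDE.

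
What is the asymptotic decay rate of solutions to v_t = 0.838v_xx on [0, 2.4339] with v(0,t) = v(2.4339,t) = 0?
Eigenvalues: λₙ = 0.838n²π²/2.4339².
First three modes:
  n=1: λ₁ = 0.838π²/2.4339² ≈ 1.396
  n=2: λ₂ = 3.352π²/2.4339² ≈ 5.585 (4× faster decay)
  n=3: λ₃ = 7.542π²/2.4339² ≈ 12.566 (9× faster decay)
As t → ∞, higher modes decay exponentially faster. The n=1 mode dominates: v ~ c₁ sin(πx/2.4339) e^{-λ₁t}.
Decay rate: λ₁ = 0.838π²/2.4339² ≈ 1.396.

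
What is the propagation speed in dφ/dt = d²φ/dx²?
Infinite. The heat equation is parabolic, not hyperbolic, so disturbances propagate instantly.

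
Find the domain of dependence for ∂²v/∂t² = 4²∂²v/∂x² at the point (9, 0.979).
Domain of dependence: [5.084, 12.916]. Signals travel at speed 4, so data within |x - 9| ≤ 4·0.979 = 3.916 can reach the point.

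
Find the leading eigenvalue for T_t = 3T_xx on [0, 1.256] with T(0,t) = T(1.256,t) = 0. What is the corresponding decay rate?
Eigenvalues: λₙ = 3n²π²/1.256².
First three modes:
  n=1: λ₁ = 3π²/1.256² ≈ 18.769
  n=2: λ₂ = 12π²/1.256² ≈ 75.076 (4× faster decay)
  n=3: λ₃ = 27π²/1.256² ≈ 168.921 (9× faster decay)
As t → ∞, higher modes decay exponentially faster. The n=1 mode dominates: T ~ c₁ sin(πx/1.256) e^{-λ₁t}.
Decay rate: λ₁ = 3π²/1.256² ≈ 18.769.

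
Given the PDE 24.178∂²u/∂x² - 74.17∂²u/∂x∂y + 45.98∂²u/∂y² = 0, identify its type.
The second-order coefficients are A = 24.178, B = -74.17, C = 45.98. Since B² - 4AC = 1054.37114 > 0, this is a hyperbolic PDE.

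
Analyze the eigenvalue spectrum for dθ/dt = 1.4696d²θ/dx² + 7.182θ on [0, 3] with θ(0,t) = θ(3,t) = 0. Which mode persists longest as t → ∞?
Eigenvalues: λₙ = 1.4696n²π²/3² - 7.182.
First three modes:
  n=1: λ₁ = 1.4696π²/3² - 7.182 ≈ -5.57
  n=2: λ₂ = 5.8784π²/3² - 7.182 ≈ -0.736
  n=3: λ₃ = 13.2264π²/3² - 7.182 ≈ 7.322
Since 1.4696π²/3² ≈ 1.612 < 7.182, λ₁ < 0.
The n=1 mode grows fastest (−λₙ is largest for n=1) → dominates.
Asymptotic: θ ~ c₁ sin(πx/3) e^{5.57t} (exponential growth at rate −λ₁ ≈ 5.57).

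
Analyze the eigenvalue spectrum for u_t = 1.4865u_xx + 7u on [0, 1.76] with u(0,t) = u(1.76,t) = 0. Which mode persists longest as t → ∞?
Eigenvalues: λₙ = 1.4865n²π²/1.76² - 7.
First three modes:
  n=1: λ₁ = 1.4865π²/1.76² - 7 ≈ -2.264
  n=2: λ₂ = 5.946π²/1.76² - 7 ≈ 11.945
  n=3: λ₃ = 13.3785π²/1.76² - 7 ≈ 35.627
Since 1.4865π²/1.76² ≈ 4.736 < 7, λ₁ < 0.
The n=1 mode grows fastest (−λₙ is largest for n=1) → dominates.
Asymptotic: u ~ c₁ sin(πx/1.76) e^{2.264t} (exponential growth at rate −λ₁ ≈ 2.264).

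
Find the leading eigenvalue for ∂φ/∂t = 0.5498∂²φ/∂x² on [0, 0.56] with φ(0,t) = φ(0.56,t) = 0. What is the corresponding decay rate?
Eigenvalues: λₙ = 0.5498n²π²/0.56².
First three modes:
  n=1: λ₁ = 0.5498π²/0.56² ≈ 17.303
  n=2: λ₂ = 2.1992π²/0.56² ≈ 69.213 (4× faster decay)
  n=3: λ₃ = 4.9482π²/0.56² ≈ 155.73 (9× faster decay)
As t → ∞, higher modes decay exponentially faster. The n=1 mode dominates: φ ~ c₁ sin(πx/0.56) e^{-λ₁t}.
Decay rate: λ₁ = 0.5498π²/0.56² ≈ 17.303.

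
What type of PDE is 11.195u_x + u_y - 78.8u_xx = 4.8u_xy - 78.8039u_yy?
Rewriting in standard form: -78.8u_xx - 4.8u_xy + 78.8039u_yy + 11.195u_x + u_y = 0. With A = -78.8, B = -4.8, C = 78.8039, the discriminant is 24862.02928. This is a hyperbolic PDE.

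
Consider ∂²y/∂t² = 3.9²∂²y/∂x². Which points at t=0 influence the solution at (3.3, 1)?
Domain of dependence: [-0.6, 7.2]. Signals travel at speed 3.9, so data within |x - 3.3| ≤ 3.9·1 = 3.9 can reach the point.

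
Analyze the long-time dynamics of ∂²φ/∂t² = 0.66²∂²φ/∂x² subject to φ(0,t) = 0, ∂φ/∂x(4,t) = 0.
Long-time behavior: φ oscillates (no decay). Energy is conserved; the solution oscillates indefinitely as standing waves.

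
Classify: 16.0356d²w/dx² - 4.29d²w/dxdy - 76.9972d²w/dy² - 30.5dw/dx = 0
Hyperbolic (discriminant = 4957.18930128).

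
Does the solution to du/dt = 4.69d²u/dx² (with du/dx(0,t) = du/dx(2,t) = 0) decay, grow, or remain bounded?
u → constant (steady state). Heat is conserved (no flux at boundaries); solution approaches the spatial average.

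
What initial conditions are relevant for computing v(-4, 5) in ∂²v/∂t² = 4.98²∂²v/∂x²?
Domain of dependence: [-28.9, 20.9]. Signals travel at speed 4.98, so data within |x - -4| ≤ 4.98·5 = 24.9 can reach the point.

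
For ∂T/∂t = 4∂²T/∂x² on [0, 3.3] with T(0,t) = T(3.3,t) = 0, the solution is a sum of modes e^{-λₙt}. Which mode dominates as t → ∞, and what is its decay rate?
Eigenvalues: λₙ = 4n²π²/3.3².
First three modes:
  n=1: λ₁ = 4π²/3.3² ≈ 3.625
  n=2: λ₂ = 16π²/3.3² ≈ 14.501 (4× faster decay)
  n=3: λ₃ = 36π²/3.3² ≈ 32.627 (9× faster decay)
As t → ∞, higher modes decay exponentially faster. The n=1 mode dominates: T ~ c₁ sin(πx/3.3) e^{-λ₁t}.
Decay rate: λ₁ = 4π²/3.3² ≈ 3.625.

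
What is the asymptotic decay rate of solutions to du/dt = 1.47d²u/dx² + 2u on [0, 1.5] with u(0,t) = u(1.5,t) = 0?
Eigenvalues: λₙ = 1.47n²π²/1.5² - 2.
First three modes:
  n=1: λ₁ = 1.47π²/1.5² - 2 ≈ 4.448
  n=2: λ₂ = 5.88π²/1.5² - 2 ≈ 23.793
  n=3: λ₃ = 13.23π²/1.5² - 2 ≈ 56.033
Since 1.47π²/1.5² ≈ 6.448 > 2, all λₙ > 0.
The n=1 mode decays slowest → dominates as t → ∞.
Asymptotic: u ~ c₁ sin(πx/1.5) e^{-λ₁t} with decay rate λ₁ ≈ 4.448.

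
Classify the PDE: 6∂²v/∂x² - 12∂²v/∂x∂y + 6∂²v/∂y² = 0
A = 6, B = -12, C = 6. Discriminant B² - 4AC = 0. Since 0 = 0, parabolic.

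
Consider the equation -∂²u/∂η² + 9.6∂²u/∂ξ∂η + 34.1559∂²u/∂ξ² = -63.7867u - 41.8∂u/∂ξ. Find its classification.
Rewriting in standard form: 34.1559∂²u/∂ξ² + 9.6∂²u/∂ξ∂η - ∂²u/∂η² + 41.8∂u/∂ξ + 63.7867u = 0. Hyperbolic. (A = 34.1559, B = 9.6, C = -1 gives B² - 4AC = 228.7836.)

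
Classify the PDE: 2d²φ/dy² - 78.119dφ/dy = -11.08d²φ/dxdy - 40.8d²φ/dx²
Rewriting in standard form: 40.8d²φ/dx² + 11.08d²φ/dxdy + 2d²φ/dy² - 78.119dφ/dy = 0. A = 40.8, B = 11.08, C = 2. Discriminant B² - 4AC = -203.6336. Since -203.6336 < 0, elliptic.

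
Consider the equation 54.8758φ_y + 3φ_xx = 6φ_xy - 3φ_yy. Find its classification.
Rewriting in standard form: 3φ_xx - 6φ_xy + 3φ_yy + 54.8758φ_y = 0. Parabolic. (A = 3, B = -6, C = 3 gives B² - 4AC = 0.)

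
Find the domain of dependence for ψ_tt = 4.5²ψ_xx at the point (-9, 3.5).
Domain of dependence: [-24.75, 6.75]. Signals travel at speed 4.5, so data within |x - -9| ≤ 4.5·3.5 = 15.75 can reach the point.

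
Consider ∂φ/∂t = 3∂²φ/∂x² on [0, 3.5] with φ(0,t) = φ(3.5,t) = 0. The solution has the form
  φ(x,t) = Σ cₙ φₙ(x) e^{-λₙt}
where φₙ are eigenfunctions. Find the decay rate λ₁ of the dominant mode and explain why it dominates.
Eigenvalues: λₙ = 3n²π²/3.5².
First three modes:
  n=1: λ₁ = 3π²/3.5² ≈ 2.417
  n=2: λ₂ = 12π²/3.5² ≈ 9.668 (4× faster decay)
  n=3: λ₃ = 27π²/3.5² ≈ 21.753 (9× faster decay)
As t → ∞, higher modes decay exponentially faster. The n=1 mode dominates: φ ~ c₁ sin(πx/3.5) e^{-λ₁t}.
Decay rate: λ₁ = 3π²/3.5² ≈ 2.417.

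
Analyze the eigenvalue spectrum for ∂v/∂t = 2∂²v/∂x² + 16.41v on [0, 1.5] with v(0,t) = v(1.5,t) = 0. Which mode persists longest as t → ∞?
Eigenvalues: λₙ = 2n²π²/1.5² - 16.41.
First three modes:
  n=1: λ₁ = 2π²/1.5² - 16.41 ≈ -7.637
  n=2: λ₂ = 8π²/1.5² - 16.41 ≈ 18.682
  n=3: λ₃ = 18π²/1.5² - 16.41 ≈ 62.547
Since 2π²/1.5² ≈ 8.773 < 16.41, λ₁ < 0.
The n=1 mode grows fastest (−λₙ is largest for n=1) → dominates.
Asymptotic: v ~ c₁ sin(πx/1.5) e^{7.637t} (exponential growth at rate −λ₁ ≈ 7.637).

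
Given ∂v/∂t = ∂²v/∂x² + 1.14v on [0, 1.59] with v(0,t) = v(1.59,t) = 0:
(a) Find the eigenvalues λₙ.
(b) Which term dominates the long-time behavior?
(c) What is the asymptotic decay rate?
Eigenvalues: λₙ = n²π²/1.59² - 1.14.
First three modes:
  n=1: λ₁ = π²/1.59² - 1.14 ≈ 2.764
  n=2: λ₂ = 4π²/1.59² - 1.14 ≈ 14.476
  n=3: λ₃ = 9π²/1.59² - 1.14 ≈ 33.996
Since π²/1.59² ≈ 3.904 > 1.14, all λₙ > 0.
The n=1 mode decays slowest → dominates as t → ∞.
Asymptotic: v ~ c₁ sin(πx/1.59) e^{-λ₁t} with decay rate λ₁ ≈ 2.764.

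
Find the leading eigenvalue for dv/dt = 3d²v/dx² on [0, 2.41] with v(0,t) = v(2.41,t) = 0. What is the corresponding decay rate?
Eigenvalues: λₙ = 3n²π²/2.41².
First three modes:
  n=1: λ₁ = 3π²/2.41² ≈ 5.098
  n=2: λ₂ = 12π²/2.41² ≈ 20.391 (4× faster decay)
  n=3: λ₃ = 27π²/2.41² ≈ 45.881 (9× faster decay)
As t → ∞, higher modes decay exponentially faster. The n=1 mode dominates: v ~ c₁ sin(πx/2.41) e^{-λ₁t}.
Decay rate: λ₁ = 3π²/2.41² ≈ 5.098.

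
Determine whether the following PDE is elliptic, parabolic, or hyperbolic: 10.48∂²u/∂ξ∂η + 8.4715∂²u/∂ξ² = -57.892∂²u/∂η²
Rewriting in standard form: 8.4715∂²u/∂ξ² + 10.48∂²u/∂ξ∂η + 57.892∂²u/∂η² = 0. Coefficients: A = 8.4715, B = 10.48, C = 57.892. B² - 4AC = -1851.897912, which is negative, so the equation is elliptic.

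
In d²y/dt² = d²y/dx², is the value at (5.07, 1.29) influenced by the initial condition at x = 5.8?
Yes. The domain of dependence is [3.78, 6.36], and 5.8 ∈ [3.78, 6.36].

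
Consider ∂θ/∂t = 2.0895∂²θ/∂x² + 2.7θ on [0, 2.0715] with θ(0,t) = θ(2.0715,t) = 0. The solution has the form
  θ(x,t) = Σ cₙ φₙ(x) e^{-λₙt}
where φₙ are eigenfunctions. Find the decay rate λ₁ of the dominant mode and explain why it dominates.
Eigenvalues: λₙ = 2.0895n²π²/2.0715² - 2.7.
First three modes:
  n=1: λ₁ = 2.0895π²/2.0715² - 2.7 ≈ 2.106
  n=2: λ₂ = 8.358π²/2.0715² - 2.7 ≈ 16.523
  n=3: λ₃ = 18.8055π²/2.0715² - 2.7 ≈ 40.553
Since 2.0895π²/2.0715² ≈ 4.806 > 2.7, all λₙ > 0.
The n=1 mode decays slowest → dominates as t → ∞.
Asymptotic: θ ~ c₁ sin(πx/2.0715) e^{-λ₁t} with decay rate λ₁ ≈ 2.106.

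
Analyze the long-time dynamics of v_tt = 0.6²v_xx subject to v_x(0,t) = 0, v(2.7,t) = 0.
Long-time behavior: v oscillates (no decay). Energy is conserved; the solution oscillates indefinitely as standing waves.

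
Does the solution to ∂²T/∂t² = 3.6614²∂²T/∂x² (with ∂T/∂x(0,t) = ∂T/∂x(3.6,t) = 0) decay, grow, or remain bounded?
T oscillates about a mean that drifts linearly in t (generically unbounded; no decay). There is no damping, so the nonconstant modes persist as standing waves (energy conserved, no decay). But with Neumann conditions at both ends the constant mode has eigenvalue 0: the spatial mean M(t) of T satisfies M'' = 0, so M(t) = M(0) + M'(0)·t. Unless the initial velocity has zero mean (∫T_t(x,0)dx = 0), the solution grows linearly in t (unbounded, though not exponentially); if it does have zero mean, the solution stays bounded and simply oscillates.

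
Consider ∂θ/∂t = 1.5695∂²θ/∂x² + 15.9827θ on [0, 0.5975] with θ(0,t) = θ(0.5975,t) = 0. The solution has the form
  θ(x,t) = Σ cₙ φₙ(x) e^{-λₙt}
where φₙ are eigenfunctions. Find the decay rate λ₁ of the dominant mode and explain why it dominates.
Eigenvalues: λₙ = 1.5695n²π²/0.5975² - 15.9827.
First three modes:
  n=1: λ₁ = 1.5695π²/0.5975² - 15.9827 ≈ 27.407
  n=2: λ₂ = 6.278π²/0.5975² - 15.9827 ≈ 157.576
  n=3: λ₃ = 14.1255π²/0.5975² - 15.9827 ≈ 374.523
Since 1.5695π²/0.5975² ≈ 43.39 > 15.9827, all λₙ > 0.
The n=1 mode decays slowest → dominates as t → ∞.
Asymptotic: θ ~ c₁ sin(πx/0.5975) e^{-λ₁t} with decay rate λ₁ ≈ 27.407.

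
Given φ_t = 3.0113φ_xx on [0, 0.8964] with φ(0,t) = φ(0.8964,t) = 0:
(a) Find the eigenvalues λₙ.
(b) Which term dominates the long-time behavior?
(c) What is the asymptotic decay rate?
Eigenvalues: λₙ = 3.0113n²π²/0.8964².
First three modes:
  n=1: λ₁ = 3.0113π²/0.8964² ≈ 36.987
  n=2: λ₂ = 12.0452π²/0.8964² ≈ 147.948 (4× faster decay)
  n=3: λ₃ = 27.1017π²/0.8964² ≈ 332.884 (9× faster decay)
As t → ∞, higher modes decay exponentially faster. The n=1 mode dominates: φ ~ c₁ sin(πx/0.8964) e^{-λ₁t}.
Decay rate: λ₁ = 3.0113π²/0.8964² ≈ 36.987.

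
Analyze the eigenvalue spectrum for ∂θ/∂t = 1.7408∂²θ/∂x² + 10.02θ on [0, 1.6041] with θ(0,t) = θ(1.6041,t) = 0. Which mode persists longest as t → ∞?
Eigenvalues: λₙ = 1.7408n²π²/1.6041² - 10.02.
First three modes:
  n=1: λ₁ = 1.7408π²/1.6041² - 10.02 ≈ -3.343
  n=2: λ₂ = 6.9632π²/1.6041² - 10.02 ≈ 16.688
  n=3: λ₃ = 15.6672π²/1.6041² - 10.02 ≈ 50.074
Since 1.7408π²/1.6041² ≈ 6.677 < 10.02, λ₁ < 0.
The n=1 mode grows fastest (−λₙ is largest for n=1) → dominates.
Asymptotic: θ ~ c₁ sin(πx/1.6041) e^{3.343t} (exponential growth at rate −λ₁ ≈ 3.343).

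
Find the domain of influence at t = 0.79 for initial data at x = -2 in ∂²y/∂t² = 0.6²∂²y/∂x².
Domain of influence: [-2.474, -1.526]. Data at x = -2 spreads outward at speed 0.6.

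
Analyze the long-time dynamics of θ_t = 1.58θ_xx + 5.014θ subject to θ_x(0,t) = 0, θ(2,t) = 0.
Long-time behavior: θ grows unboundedly. Reaction dominates diffusion (r=5.014 > κπ²/(4L²)≈0.97); solution grows exponentially.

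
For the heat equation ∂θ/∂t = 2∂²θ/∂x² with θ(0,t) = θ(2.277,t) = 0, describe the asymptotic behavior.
θ → 0. Heat diffuses out through both boundaries.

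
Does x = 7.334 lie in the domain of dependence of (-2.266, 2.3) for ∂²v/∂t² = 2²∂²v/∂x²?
No. The domain of dependence is [-6.866, 2.334], and 7.334 is outside this interval.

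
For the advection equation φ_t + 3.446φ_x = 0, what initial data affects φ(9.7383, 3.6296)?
A single point: x = -2.7693016. The characteristic through (9.7383, 3.6296) is x - 3.446t = const, so x = 9.7383 - 3.446·3.6296 = -2.7693016.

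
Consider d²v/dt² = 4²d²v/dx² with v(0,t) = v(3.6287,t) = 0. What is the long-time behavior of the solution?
As t → ∞, v oscillates (no decay). Energy is conserved; the solution oscillates indefinitely as standing waves.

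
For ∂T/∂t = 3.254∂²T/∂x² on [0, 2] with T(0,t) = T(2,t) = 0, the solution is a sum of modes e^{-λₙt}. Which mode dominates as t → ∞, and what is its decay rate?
Eigenvalues: λₙ = 3.254n²π²/2².
First three modes:
  n=1: λ₁ = 3.254π²/2² ≈ 8.029
  n=2: λ₂ = 13.016π²/2² ≈ 32.116 (4× faster decay)
  n=3: λ₃ = 29.286π²/2² ≈ 72.26 (9× faster decay)
As t → ∞, higher modes decay exponentially faster. The n=1 mode dominates: T ~ c₁ sin(πx/2) e^{-λ₁t}.
Decay rate: λ₁ = 3.254π²/2² ≈ 8.029.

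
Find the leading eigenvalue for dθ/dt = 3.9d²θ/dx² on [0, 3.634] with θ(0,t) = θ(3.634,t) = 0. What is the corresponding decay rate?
Eigenvalues: λₙ = 3.9n²π²/3.634².
First three modes:
  n=1: λ₁ = 3.9π²/3.634² ≈ 2.915
  n=2: λ₂ = 15.6π²/3.634² ≈ 11.659 (4× faster decay)
  n=3: λ₃ = 35.1π²/3.634² ≈ 26.232 (9× faster decay)
As t → ∞, higher modes decay exponentially faster. The n=1 mode dominates: θ ~ c₁ sin(πx/3.634) e^{-λ₁t}.
Decay rate: λ₁ = 3.9π²/3.634² ≈ 2.915.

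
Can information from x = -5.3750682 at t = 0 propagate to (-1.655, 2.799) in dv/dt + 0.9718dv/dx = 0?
No. Only data at x = -4.3750682 affects (-1.655, 2.799). Advection has one-way propagation along characteristics.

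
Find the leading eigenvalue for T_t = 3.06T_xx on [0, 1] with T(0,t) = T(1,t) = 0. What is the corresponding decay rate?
Eigenvalues: λₙ = 3.06n²π².
First three modes:
  n=1: λ₁ = 3.06π² ≈ 30.201
  n=2: λ₂ = 12.24π² ≈ 120.804 (4× faster decay)
  n=3: λ₃ = 27.54π² ≈ 271.809 (9× faster decay)
As t → ∞, higher modes decay exponentially faster. The n=1 mode dominates: T ~ c₁ sin(πx) e^{-λ₁t}.
Decay rate: λ₁ = 3.06π² ≈ 30.201.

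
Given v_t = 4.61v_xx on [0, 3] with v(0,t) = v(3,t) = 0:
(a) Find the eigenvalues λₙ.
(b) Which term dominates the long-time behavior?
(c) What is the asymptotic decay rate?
Eigenvalues: λₙ = 4.61n²π²/3².
First three modes:
  n=1: λ₁ = 4.61π²/3² ≈ 5.055
  n=2: λ₂ = 18.44π²/3² ≈ 20.222 (4× faster decay)
  n=3: λ₃ = 41.49π²/3² ≈ 45.499 (9× faster decay)
As t → ∞, higher modes decay exponentially faster. The n=1 mode dominates: v ~ c₁ sin(πx/3) e^{-λ₁t}.
Decay rate: λ₁ = 4.61π²/3² ≈ 5.055.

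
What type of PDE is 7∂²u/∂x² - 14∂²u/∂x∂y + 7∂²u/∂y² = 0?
With A = 7, B = -14, C = 7, the discriminant is 0. This is a parabolic PDE.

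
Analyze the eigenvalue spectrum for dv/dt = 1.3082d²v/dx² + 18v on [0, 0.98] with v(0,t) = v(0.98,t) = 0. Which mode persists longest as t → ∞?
Eigenvalues: λₙ = 1.3082n²π²/0.98² - 18.
First three modes:
  n=1: λ₁ = 1.3082π²/0.98² - 18 ≈ -4.556
  n=2: λ₂ = 5.2328π²/0.98² - 18 ≈ 35.775
  n=3: λ₃ = 11.7738π²/0.98² - 18 ≈ 102.994
Since 1.3082π²/0.98² ≈ 13.444 < 18, λ₁ < 0.
The n=1 mode grows fastest (−λₙ is largest for n=1) → dominates.
Asymptotic: v ~ c₁ sin(πx/0.98) e^{4.556t} (exponential growth at rate −λ₁ ≈ 4.556).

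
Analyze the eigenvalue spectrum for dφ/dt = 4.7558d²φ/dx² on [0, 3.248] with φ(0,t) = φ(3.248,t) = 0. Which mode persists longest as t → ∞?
Eigenvalues: λₙ = 4.7558n²π²/3.248².
First three modes:
  n=1: λ₁ = 4.7558π²/3.248² ≈ 4.449
  n=2: λ₂ = 19.0232π²/3.248² ≈ 17.797 (4× faster decay)
  n=3: λ₃ = 42.8022π²/3.248² ≈ 40.044 (9× faster decay)
As t → ∞, higher modes decay exponentially faster. The n=1 mode dominates: φ ~ c₁ sin(πx/3.248) e^{-λ₁t}.
Decay rate: λ₁ = 4.7558π²/3.248² ≈ 4.449.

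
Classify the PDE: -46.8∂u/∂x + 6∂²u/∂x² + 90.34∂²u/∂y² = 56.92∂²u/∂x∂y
Rewriting in standard form: 6∂²u/∂x² - 56.92∂²u/∂x∂y + 90.34∂²u/∂y² - 46.8∂u/∂x = 0. A = 6, B = -56.92, C = 90.34. Discriminant B² - 4AC = 1071.7264. Since 1071.7264 > 0, hyperbolic.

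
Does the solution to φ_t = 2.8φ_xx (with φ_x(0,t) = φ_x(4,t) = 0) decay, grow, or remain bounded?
φ → constant (steady state). Heat is conserved (no flux at boundaries); solution approaches the spatial average.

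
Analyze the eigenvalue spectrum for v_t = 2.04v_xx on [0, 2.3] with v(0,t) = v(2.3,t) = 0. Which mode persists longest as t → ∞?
Eigenvalues: λₙ = 2.04n²π²/2.3².
First three modes:
  n=1: λ₁ = 2.04π²/2.3² ≈ 3.806
  n=2: λ₂ = 8.16π²/2.3² ≈ 15.224 (4× faster decay)
  n=3: λ₃ = 18.36π²/2.3² ≈ 34.254 (9× faster decay)
As t → ∞, higher modes decay exponentially faster. The n=1 mode dominates: v ~ c₁ sin(πx/2.3) e^{-λ₁t}.
Decay rate: λ₁ = 2.04π²/2.3² ≈ 3.806.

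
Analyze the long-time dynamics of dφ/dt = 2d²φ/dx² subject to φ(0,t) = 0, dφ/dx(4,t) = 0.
Long-time behavior: φ → 0. Heat escapes through the Dirichlet boundary.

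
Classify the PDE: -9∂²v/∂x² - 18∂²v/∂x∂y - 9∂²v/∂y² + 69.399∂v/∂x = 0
A = -9, B = -18, C = -9. Discriminant B² - 4AC = 0. Since 0 = 0, parabolic.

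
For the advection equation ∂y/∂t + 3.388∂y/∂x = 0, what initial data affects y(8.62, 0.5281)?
A single point: x = 6.8307972. The characteristic through (8.62, 0.5281) is x - 3.388t = const, so x = 8.62 - 3.388·0.5281 = 6.8307972.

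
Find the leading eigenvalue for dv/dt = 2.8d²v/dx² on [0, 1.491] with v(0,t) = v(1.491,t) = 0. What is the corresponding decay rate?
Eigenvalues: λₙ = 2.8n²π²/1.491².
First three modes:
  n=1: λ₁ = 2.8π²/1.491² ≈ 12.431
  n=2: λ₂ = 11.2π²/1.491² ≈ 49.724 (4× faster decay)
  n=3: λ₃ = 25.2π²/1.491² ≈ 111.878 (9× faster decay)
As t → ∞, higher modes decay exponentially faster. The n=1 mode dominates: v ~ c₁ sin(πx/1.491) e^{-λ₁t}.
Decay rate: λ₁ = 2.8π²/1.491² ≈ 12.431.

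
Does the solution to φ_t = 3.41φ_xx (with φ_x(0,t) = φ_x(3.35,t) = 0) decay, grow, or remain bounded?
φ → constant (steady state). Heat is conserved (no flux at boundaries); solution approaches the spatial average.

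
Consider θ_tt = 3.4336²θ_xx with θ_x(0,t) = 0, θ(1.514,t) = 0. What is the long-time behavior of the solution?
As t → ∞, θ oscillates (no decay). Energy is conserved; the solution oscillates indefinitely as standing waves.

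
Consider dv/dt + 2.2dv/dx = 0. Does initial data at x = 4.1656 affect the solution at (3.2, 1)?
No. Only data at x = 1 affects (3.2, 1). Advection has one-way propagation along characteristics.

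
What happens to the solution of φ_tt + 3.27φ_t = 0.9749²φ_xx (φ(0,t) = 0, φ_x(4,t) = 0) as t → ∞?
φ → 0. Damping (γ=3.27) dissipates energy; oscillations decay exponentially.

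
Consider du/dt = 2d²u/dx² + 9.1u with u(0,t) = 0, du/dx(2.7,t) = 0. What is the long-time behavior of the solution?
As t → ∞, u grows unboundedly. Reaction dominates diffusion (r=9.1 > κπ²/(4L²)≈0.68); solution grows exponentially.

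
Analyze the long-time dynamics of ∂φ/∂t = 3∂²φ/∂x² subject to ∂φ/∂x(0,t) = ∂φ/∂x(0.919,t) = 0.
Long-time behavior: φ → constant (steady state). Heat is conserved (no flux at boundaries); solution approaches the spatial average.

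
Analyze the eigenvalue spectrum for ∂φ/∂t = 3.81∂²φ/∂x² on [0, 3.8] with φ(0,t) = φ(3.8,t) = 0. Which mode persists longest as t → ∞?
Eigenvalues: λₙ = 3.81n²π²/3.8².
First three modes:
  n=1: λ₁ = 3.81π²/3.8² ≈ 2.604
  n=2: λ₂ = 15.24π²/3.8² ≈ 10.416 (4× faster decay)
  n=3: λ₃ = 34.29π²/3.8² ≈ 23.437 (9× faster decay)
As t → ∞, higher modes decay exponentially faster. The n=1 mode dominates: φ ~ c₁ sin(πx/3.8) e^{-λ₁t}.
Decay rate: λ₁ = 3.81π²/3.8² ≈ 2.604.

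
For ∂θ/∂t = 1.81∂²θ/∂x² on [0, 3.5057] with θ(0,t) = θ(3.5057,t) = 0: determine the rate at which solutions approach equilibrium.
Eigenvalues: λₙ = 1.81n²π²/3.5057².
First three modes:
  n=1: λ₁ = 1.81π²/3.5057² ≈ 1.454
  n=2: λ₂ = 7.24π²/3.5057² ≈ 5.814 (4× faster decay)
  n=3: λ₃ = 16.29π²/3.5057² ≈ 13.082 (9× faster decay)
As t → ∞, higher modes decay exponentially faster. The n=1 mode dominates: θ ~ c₁ sin(πx/3.5057) e^{-λ₁t}.
Decay rate: λ₁ = 1.81π²/3.5057² ≈ 1.454.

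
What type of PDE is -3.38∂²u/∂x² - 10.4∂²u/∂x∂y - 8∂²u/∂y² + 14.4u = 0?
With A = -3.38, B = -10.4, C = -8, the discriminant is 0. This is a parabolic PDE.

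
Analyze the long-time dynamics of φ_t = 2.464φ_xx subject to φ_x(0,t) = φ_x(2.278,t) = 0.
Long-time behavior: φ → constant (steady state). Heat is conserved (no flux at boundaries); solution approaches the spatial average.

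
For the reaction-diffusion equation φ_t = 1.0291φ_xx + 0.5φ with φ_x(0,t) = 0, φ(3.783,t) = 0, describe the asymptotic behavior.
φ grows unboundedly. Reaction dominates diffusion (r=0.5 > κπ²/(4L²)≈0.18); solution grows exponentially.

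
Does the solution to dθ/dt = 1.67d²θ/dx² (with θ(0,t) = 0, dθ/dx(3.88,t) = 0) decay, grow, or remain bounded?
θ → 0. Heat escapes through the Dirichlet boundary.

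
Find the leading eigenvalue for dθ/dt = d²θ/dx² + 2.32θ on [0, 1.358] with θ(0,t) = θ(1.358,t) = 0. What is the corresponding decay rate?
Eigenvalues: λₙ = n²π²/1.358² - 2.32.
First three modes:
  n=1: λ₁ = π²/1.358² - 2.32 ≈ 3.032
  n=2: λ₂ = 4π²/1.358² - 2.32 ≈ 19.087
  n=3: λ₃ = 9π²/1.358² - 2.32 ≈ 45.846
Since π²/1.358² ≈ 5.352 > 2.32, all λₙ > 0.
The n=1 mode decays slowest → dominates as t → ∞.
Asymptotic: θ ~ c₁ sin(πx/1.358) e^{-λ₁t} with decay rate λ₁ ≈ 3.032.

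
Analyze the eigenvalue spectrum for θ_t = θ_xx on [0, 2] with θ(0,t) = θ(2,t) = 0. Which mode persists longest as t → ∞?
Eigenvalues: λₙ = n²π²/2².
First three modes:
  n=1: λ₁ = π²/2² ≈ 2.467
  n=2: λ₂ = 4π²/2² ≈ 9.87 (4× faster decay)
  n=3: λ₃ = 9π²/2² ≈ 22.207 (9× faster decay)
As t → ∞, higher modes decay exponentially faster. The n=1 mode dominates: θ ~ c₁ sin(πx/2) e^{-λ₁t}.
Decay rate: λ₁ = π²/2² ≈ 2.467.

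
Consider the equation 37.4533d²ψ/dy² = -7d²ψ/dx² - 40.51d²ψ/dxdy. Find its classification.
Rewriting in standard form: 7d²ψ/dx² + 40.51d²ψ/dxdy + 37.4533d²ψ/dy² = 0. Hyperbolic. (A = 7, B = 40.51, C = 37.4533 gives B² - 4AC = 592.3677.)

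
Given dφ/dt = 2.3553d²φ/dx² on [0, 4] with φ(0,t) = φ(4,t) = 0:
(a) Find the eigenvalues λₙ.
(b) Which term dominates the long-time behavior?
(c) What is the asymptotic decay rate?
Eigenvalues: λₙ = 2.3553n²π²/4².
First three modes:
  n=1: λ₁ = 2.3553π²/4² ≈ 1.453
  n=2: λ₂ = 9.4212π²/4² ≈ 5.811 (4× faster decay)
  n=3: λ₃ = 21.1977π²/4² ≈ 13.076 (9× faster decay)
As t → ∞, higher modes decay exponentially faster. The n=1 mode dominates: φ ~ c₁ sin(πx/4) e^{-λ₁t}.
Decay rate: λ₁ = 2.3553π²/4² ≈ 1.453.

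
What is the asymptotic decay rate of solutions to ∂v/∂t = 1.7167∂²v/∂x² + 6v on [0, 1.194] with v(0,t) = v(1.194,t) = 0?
Eigenvalues: λₙ = 1.7167n²π²/1.194² - 6.
First three modes:
  n=1: λ₁ = 1.7167π²/1.194² - 6 ≈ 5.885
  n=2: λ₂ = 6.8668π²/1.194² - 6 ≈ 41.539
  n=3: λ₃ = 15.4503π²/1.194² - 6 ≈ 100.962
Since 1.7167π²/1.194² ≈ 11.885 > 6, all λₙ > 0.
The n=1 mode decays slowest → dominates as t → ∞.
Asymptotic: v ~ c₁ sin(πx/1.194) e^{-λ₁t} with decay rate λ₁ ≈ 5.885.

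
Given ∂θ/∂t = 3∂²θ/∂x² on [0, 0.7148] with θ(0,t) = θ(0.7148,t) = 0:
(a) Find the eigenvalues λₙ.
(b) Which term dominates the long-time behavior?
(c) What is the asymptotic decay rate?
Eigenvalues: λₙ = 3n²π²/0.7148².
First three modes:
  n=1: λ₁ = 3π²/0.7148² ≈ 57.95
  n=2: λ₂ = 12π²/0.7148² ≈ 231.799 (4× faster decay)
  n=3: λ₃ = 27π²/0.7148² ≈ 521.548 (9× faster decay)
As t → ∞, higher modes decay exponentially faster. The n=1 mode dominates: θ ~ c₁ sin(πx/0.7148) e^{-λ₁t}.
Decay rate: λ₁ = 3π²/0.7148² ≈ 57.95.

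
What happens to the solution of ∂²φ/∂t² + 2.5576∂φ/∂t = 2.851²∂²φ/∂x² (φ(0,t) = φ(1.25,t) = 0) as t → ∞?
φ → 0. Damping (γ=2.5576) dissipates energy; oscillations decay exponentially.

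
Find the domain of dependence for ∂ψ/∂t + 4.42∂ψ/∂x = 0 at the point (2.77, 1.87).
A single point: x = -5.4954. The characteristic through (2.77, 1.87) is x - 4.42t = const, so x = 2.77 - 4.42·1.87 = -5.4954.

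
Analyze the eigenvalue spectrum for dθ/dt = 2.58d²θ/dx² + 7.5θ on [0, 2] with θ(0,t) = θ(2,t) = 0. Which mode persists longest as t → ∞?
Eigenvalues: λₙ = 2.58n²π²/2² - 7.5.
First three modes:
  n=1: λ₁ = 2.58π²/2² - 7.5 ≈ -1.134
  n=2: λ₂ = 10.32π²/2² - 7.5 ≈ 17.964
  n=3: λ₃ = 23.22π²/2² - 7.5 ≈ 49.793
Since 2.58π²/2² ≈ 6.366 < 7.5, λ₁ < 0.
The n=1 mode grows fastest (−λₙ is largest for n=1) → dominates.
Asymptotic: θ ~ c₁ sin(πx/2) e^{1.134t} (exponential growth at rate −λ₁ ≈ 1.134).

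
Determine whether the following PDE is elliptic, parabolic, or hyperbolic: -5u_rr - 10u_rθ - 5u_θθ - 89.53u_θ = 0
Coefficients: A = -5, B = -10, C = -5. B² - 4AC = 0, which is zero, so the equation is parabolic.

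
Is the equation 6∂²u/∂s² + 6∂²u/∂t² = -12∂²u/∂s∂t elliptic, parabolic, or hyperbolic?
Rewriting in standard form: 6∂²u/∂s² + 12∂²u/∂s∂t + 6∂²u/∂t² = 0. Computing B² - 4AC with A = 6, B = 12, C = 6: discriminant = 0 (zero). Answer: parabolic.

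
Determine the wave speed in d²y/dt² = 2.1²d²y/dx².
Speed = 2.1. Information travels along characteristics x = x₀ ± 2.1t.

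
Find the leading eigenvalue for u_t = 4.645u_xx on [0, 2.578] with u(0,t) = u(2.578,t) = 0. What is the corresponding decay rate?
Eigenvalues: λₙ = 4.645n²π²/2.578².
First three modes:
  n=1: λ₁ = 4.645π²/2.578² ≈ 6.898
  n=2: λ₂ = 18.58π²/2.578² ≈ 27.592 (4× faster decay)
  n=3: λ₃ = 41.805π²/2.578² ≈ 62.081 (9× faster decay)
As t → ∞, higher modes decay exponentially faster. The n=1 mode dominates: u ~ c₁ sin(πx/2.578) e^{-λ₁t}.
Decay rate: λ₁ = 4.645π²/2.578² ≈ 6.898.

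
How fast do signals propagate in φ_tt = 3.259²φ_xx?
Speed = 3.259. Information travels along characteristics x = x₀ ± 3.259t.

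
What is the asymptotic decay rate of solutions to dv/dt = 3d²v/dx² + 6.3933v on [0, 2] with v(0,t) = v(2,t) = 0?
Eigenvalues: λₙ = 3n²π²/2² - 6.3933.
First three modes:
  n=1: λ₁ = 3π²/2² - 6.3933 ≈ 1.009
  n=2: λ₂ = 12π²/2² - 6.3933 ≈ 23.216
  n=3: λ₃ = 27π²/2² - 6.3933 ≈ 60.227
Since 3π²/2² ≈ 7.402 > 6.3933, all λₙ > 0.
The n=1 mode decays slowest → dominates as t → ∞.
Asymptotic: v ~ c₁ sin(πx/2) e^{-λ₁t} with decay rate λ₁ ≈ 1.009.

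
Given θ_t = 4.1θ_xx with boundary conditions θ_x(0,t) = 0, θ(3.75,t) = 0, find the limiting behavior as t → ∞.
θ → 0. Heat escapes through the Dirichlet boundary.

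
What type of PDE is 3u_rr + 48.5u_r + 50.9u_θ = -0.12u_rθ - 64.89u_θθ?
Rewriting in standard form: 3u_rr + 0.12u_rθ + 64.89u_θθ + 48.5u_r + 50.9u_θ = 0. With A = 3, B = 0.12, C = 64.89, the discriminant is -778.6656. This is an elliptic PDE.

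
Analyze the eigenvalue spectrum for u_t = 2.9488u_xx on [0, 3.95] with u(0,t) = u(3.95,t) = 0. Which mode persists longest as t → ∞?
Eigenvalues: λₙ = 2.9488n²π²/3.95².
First three modes:
  n=1: λ₁ = 2.9488π²/3.95² ≈ 1.865
  n=2: λ₂ = 11.7952π²/3.95² ≈ 7.461 (4× faster decay)
  n=3: λ₃ = 26.5392π²/3.95² ≈ 16.788 (9× faster decay)
As t → ∞, higher modes decay exponentially faster. The n=1 mode dominates: u ~ c₁ sin(πx/3.95) e^{-λ₁t}.
Decay rate: λ₁ = 2.9488π²/3.95² ≈ 1.865.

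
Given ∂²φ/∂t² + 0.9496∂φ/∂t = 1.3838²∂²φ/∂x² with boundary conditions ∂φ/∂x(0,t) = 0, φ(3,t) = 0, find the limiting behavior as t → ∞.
φ → 0. Damping (γ=0.9496) dissipates energy; oscillations decay exponentially.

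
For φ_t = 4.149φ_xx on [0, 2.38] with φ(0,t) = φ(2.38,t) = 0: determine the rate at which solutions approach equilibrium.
Eigenvalues: λₙ = 4.149n²π²/2.38².
First three modes:
  n=1: λ₁ = 4.149π²/2.38² ≈ 7.229
  n=2: λ₂ = 16.596π²/2.38² ≈ 28.917 (4× faster decay)
  n=3: λ₃ = 37.341π²/2.38² ≈ 65.063 (9× faster decay)
As t → ∞, higher modes decay exponentially faster. The n=1 mode dominates: φ ~ c₁ sin(πx/2.38) e^{-λ₁t}.
Decay rate: λ₁ = 4.149π²/2.38² ≈ 7.229.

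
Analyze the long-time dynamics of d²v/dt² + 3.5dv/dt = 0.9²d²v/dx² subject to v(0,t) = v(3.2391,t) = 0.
Long-time behavior: v → 0. Damping (γ=3.5) dissipates energy; oscillations decay exponentially.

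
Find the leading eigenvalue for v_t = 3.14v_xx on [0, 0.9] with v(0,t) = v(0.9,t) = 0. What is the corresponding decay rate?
Eigenvalues: λₙ = 3.14n²π²/0.9².
First three modes:
  n=1: λ₁ = 3.14π²/0.9² ≈ 38.26
  n=2: λ₂ = 12.56π²/0.9² ≈ 153.04 (4× faster decay)
  n=3: λ₃ = 28.26π²/0.9² ≈ 344.34 (9× faster decay)
As t → ∞, higher modes decay exponentially faster. The n=1 mode dominates: v ~ c₁ sin(πx/0.9) e^{-λ₁t}.
Decay rate: λ₁ = 3.14π²/0.9² ≈ 38.26.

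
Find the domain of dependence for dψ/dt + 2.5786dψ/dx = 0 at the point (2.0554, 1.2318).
A single point: x = -1.12091948. The characteristic through (2.0554, 1.2318) is x - 2.5786t = const, so x = 2.0554 - 2.5786·1.2318 = -1.12091948.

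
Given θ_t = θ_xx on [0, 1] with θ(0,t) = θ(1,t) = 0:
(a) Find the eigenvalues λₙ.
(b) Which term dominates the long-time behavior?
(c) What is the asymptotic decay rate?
Eigenvalues: λₙ = n²π².
First three modes:
  n=1: λ₁ = π² ≈ 9.87
  n=2: λ₂ = 4π² ≈ 39.478 (4× faster decay)
  n=3: λ₃ = 9π² ≈ 88.826 (9× faster decay)
As t → ∞, higher modes decay exponentially faster. The n=1 mode dominates: θ ~ c₁ sin(πx) e^{-λ₁t}.
Decay rate: λ₁ = π² ≈ 9.87.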